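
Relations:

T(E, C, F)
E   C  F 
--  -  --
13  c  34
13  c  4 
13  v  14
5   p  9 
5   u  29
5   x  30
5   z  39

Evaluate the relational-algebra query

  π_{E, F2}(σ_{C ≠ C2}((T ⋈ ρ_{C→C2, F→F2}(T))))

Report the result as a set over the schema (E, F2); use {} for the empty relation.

{(13, 14), (13, 34), (13, 4), (5, 29), (5, 30), (5, 39), (5, 9)}

ρ[C→C2, F→F2]: schema becomes (E, C2, F2); tuples unchanged.
Joining T and ρ_{C→C2, F→F2}(T) on E yields {(13, c, 34, c, 34), (13, c, 34, c, 4), (13, c, 34, v, 14), (13, c, 4, c, 34), (13, c, 4, c, 4), (13, c, 4, v, 14), (13, v, 14, c, 34), (13, v, 14, c, 4), (13, v, 14, v, 14), (5, p, 9, p, 9), (5, p, 9, u, 29), (5, p, 9, x, 30), (5, p, 9, z, 39), (5, u, 29, p, 9), (5, u, 29, u, 29), (5, u, 29, x, 30), (5, u, 29, z, 39), (5, x, 30, p, 9), (5, x, 30, u, 29), (5, x, 30, x, 30), (5, x, 30, z, 39), (5, z, 39, p, 9), (5, z, 39, u, 29), (5, z, 39, x, 30), (5, z, 39, z, 39)}.
Filtering on C ≠ C2 leaves {(13, c, 34, v, 14), (13, c, 4, v, 14), (13, v, 14, c, 34), (13, v, 14, c, 4), (5, p, 9, u, 29), (5, p, 9, x, 30), (5, p, 9, z, 39), (5, u, 29, p, 9), (5, u, 29, x, 30), (5, u, 29, z, 39), (5, x, 30, p, 9), (5, x, 30, u, 29), (5, x, 30, z, 39), (5, z, 39, p, 9), (5, z, 39, u, 29), (5, z, 39, x, 30)}.
π[E, F2]: project onto (E, F2) (9 duplicate(s) eliminated) → {(13, 14), (13, 34), (13, 4), (5, 29), (5, 30), (5, 39), (5, 9)}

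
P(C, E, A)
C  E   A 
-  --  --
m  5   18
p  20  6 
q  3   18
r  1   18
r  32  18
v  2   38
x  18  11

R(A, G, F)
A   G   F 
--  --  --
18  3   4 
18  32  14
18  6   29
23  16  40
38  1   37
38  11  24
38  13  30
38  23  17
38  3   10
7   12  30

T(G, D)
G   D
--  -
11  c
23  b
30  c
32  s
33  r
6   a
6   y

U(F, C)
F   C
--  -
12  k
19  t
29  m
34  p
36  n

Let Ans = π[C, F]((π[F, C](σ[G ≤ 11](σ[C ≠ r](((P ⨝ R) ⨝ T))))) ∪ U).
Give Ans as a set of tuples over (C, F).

{(k, 12), (m, 29), (n, 36), (p, 34), (q, 29), (t, 19), (v, 24)}

Joining P and R on A yields {(m, 5, 18, 3, 4), (m, 5, 18, 32, 14), (m, 5, 18, 6, 29), (q, 3, 18, 3, 4), (q, 3, 18, 32, 14), (q, 3, 18, 6, 29), (r, 1, 18, 3, 4), (r, 1, 18, 32, 14), (r, 1, 18, 6, 29), (r, 32, 18, 3, 4), (r, 32, 18, 32, 14), (r, 32, 18, 6, 29), (v, 2, 38, 1, 37), (v, 2, 38, 11, 24), (v, 2, 38, 13, 30), (v, 2, 38, 23, 17), (v, 2, 38, 3, 10)}.
Joining (P ⨝ R) and T on G yields {(m, 5, 18, 32, 14, s), (m, 5, 18, 6, 29, a), (m, 5, 18, 6, 29, y), (q, 3, 18, 32, 14, s), (q, 3, 18, 6, 29, a), (q, 3, 18, 6, 29, y), (r, 1, 18, 32, 14, s), (r, 1, 18, 6, 29, a), (r, 1, 18, 6, 29, y), (r, 32, 18, 32, 14, s), (r, 32, 18, 6, 29, a), (r, 32, 18, 6, 29, y), (v, 2, 38, 11, 24, c), (v, 2, 38, 23, 17, b)}.
Apply σ_{C ≠ r}; surviving tuples: {(m, 5, 18, 32, 14, s), (m, 5, 18, 6, 29, a), (m, 5, 18, 6, 29, y), (q, 3, 18, 32, 14, s), (q, 3, 18, 6, 29, a), (q, 3, 18, 6, 29, y), (v, 2, 38, 11, 24, c), (v, 2, 38, 23, 17, b)}
Apply σ_{G ≤ 11}; surviving tuples: {(m, 5, 18, 6, 29, a), (m, 5, 18, 6, 29, y), (q, 3, 18, 6, 29, a), (q, 3, 18, 6, 29, y), (v, 2, 38, 11, 24, c)}
Keep only column(s) F, C (2 duplicate(s) eliminated): {(24, v), (29, m), (29, q)}
Taking the union: {(12, k), (19, t), (24, v), (29, m), (29, q), (34, p), (36, n)}
Keep only column(s) C, F: {(k, 12), (m, 29), (n, 36), (p, 34), (q, 29), (t, 19), (v, 24)}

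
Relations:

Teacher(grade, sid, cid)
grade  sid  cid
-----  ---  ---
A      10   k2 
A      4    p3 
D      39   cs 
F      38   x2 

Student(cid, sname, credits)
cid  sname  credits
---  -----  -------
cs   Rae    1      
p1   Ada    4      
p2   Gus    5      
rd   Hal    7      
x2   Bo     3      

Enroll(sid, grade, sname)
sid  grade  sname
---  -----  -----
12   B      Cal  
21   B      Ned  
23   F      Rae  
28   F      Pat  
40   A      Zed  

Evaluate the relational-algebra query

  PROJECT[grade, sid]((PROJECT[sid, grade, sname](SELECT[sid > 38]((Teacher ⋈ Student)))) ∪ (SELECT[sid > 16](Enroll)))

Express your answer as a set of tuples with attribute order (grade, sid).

Joining Teacher and Student on cid yields {(D, 39, cs, Rae, 1), (F, 38, x2, Bo, 3)}.
Filtering on sid > 38 leaves {(D, 39, cs, Rae, 1)}.
π_{sid, grade, sname} gives {(39, D, Rae)}.
Filtering on sid > 16 leaves {(21, B, Ned), (23, F, Rae), (28, F, Pat), (40, A, Zed)}.
Union: {(39, D, Rae)} with {(21, B, Ned), (23, F, Rae), (28, F, Pat), (40, A, Zed)} → {(21, B, Ned), (23, F, Rae), (28, F, Pat), (39, D, Rae), (40, A, Zed)}
π_{grade, sid} gives {(A, 40), (B, 21), (D, 39), (F, 23), (F, 28)}.

{(A, 40), (B, 21), (D, 39), (F, 23), (F, 28)}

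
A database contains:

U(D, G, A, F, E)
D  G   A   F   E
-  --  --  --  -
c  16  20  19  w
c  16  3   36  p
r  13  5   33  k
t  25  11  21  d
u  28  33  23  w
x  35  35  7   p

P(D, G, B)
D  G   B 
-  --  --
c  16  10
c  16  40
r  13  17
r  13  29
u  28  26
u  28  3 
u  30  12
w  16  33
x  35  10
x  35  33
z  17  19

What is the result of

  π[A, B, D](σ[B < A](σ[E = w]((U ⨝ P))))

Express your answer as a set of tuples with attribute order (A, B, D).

Joining U and P on D, G yields {(c, 16, 20, 19, w, 10), (c, 16, 20, 19, w, 40), (c, 16, 3, 36, p, 10), (c, 16, 3, 36, p, 40), (r, 13, 5, 33, k, 17), (r, 13, 5, 33, k, 29), (u, 28, 33, 23, w, 26), (u, 28, 33, 23, w, 3), (x, 35, 35, 7, p, 10), (x, 35, 35, 7, p, 33)}.
Apply σ_{E = w}; surviving tuples: {(c, 16, 20, 19, w, 10), (c, 16, 20, 19, w, 40), (u, 28, 33, 23, w, 26), (u, 28, 33, 23, w, 3)}
Apply σ_{B < A}; surviving tuples: {(c, 16, 20, 19, w, 10), (u, 28, 33, 23, w, 26), (u, 28, 33, 23, w, 3)}
Projecting to A, B, D: {(20, 10, c), (33, 26, u), (33, 3, u)}

{(20, 10, c), (33, 26, u), (33, 3, u)}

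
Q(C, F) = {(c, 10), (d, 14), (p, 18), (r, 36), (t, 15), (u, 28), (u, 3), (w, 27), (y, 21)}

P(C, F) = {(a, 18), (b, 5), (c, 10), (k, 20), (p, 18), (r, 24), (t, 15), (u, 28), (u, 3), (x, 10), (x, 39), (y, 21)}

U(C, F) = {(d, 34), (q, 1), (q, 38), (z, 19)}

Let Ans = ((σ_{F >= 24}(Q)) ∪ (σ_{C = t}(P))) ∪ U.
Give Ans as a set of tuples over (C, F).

Filtering on F >= 24 leaves {(r, 36), (u, 28), (w, 27)}.
Filtering on C = t leaves {(t, 15)}.
Union: {(r, 36), (u, 28), (w, 27)} with {(t, 15)} → {(r, 36), (t, 15), (u, 28), (w, 27)}
Union: {(r, 36), (t, 15), (u, 28), (w, 27)} with {(d, 34), (q, 1), (q, 38), (z, 19)} → {(d, 34), (q, 1), (q, 38), (r, 36), (t, 15), (u, 28), (w, 27), (z, 19)}

{(d, 34), (q, 1), (q, 38), (r, 36), (t, 15), (u, 28), (w, 27), (z, 19)}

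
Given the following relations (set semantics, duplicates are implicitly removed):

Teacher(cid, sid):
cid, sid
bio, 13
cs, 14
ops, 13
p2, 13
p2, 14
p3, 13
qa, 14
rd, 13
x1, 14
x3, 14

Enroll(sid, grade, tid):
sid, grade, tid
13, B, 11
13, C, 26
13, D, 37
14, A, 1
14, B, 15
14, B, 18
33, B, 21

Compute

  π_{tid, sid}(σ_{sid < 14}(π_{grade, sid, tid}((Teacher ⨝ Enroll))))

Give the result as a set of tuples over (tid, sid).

Natural join on sid: {(bio, 13, B, 11), (bio, 13, C, 26), (bio, 13, D, 37), (cs, 14, A, 1), (cs, 14, B, 15), (cs, 14, B, 18), (ops, 13, B, 11), (ops, 13, C, 26), (ops, 13, D, 37), (p2, 13, B, 11), (p2, 13, C, 26), (p2, 13, D, 37), (p2, 14, A, 1), (p2, 14, B, 15), (p2, 14, B, 18), (p3, 13, B, 11), (p3, 13, C, 26), (p3, 13, D, 37), (qa, 14, A, 1), (qa, 14, B, 15), (qa, 14, B, 18), (rd, 13, B, 11), (rd, 13, C, 26), (rd, 13, D, 37), (x1, 14, A, 1), (x1, 14, B, 15), (x1, 14, B, 18), (x3, 14, A, 1), (x3, 14, B, 15), (x3, 14, B, 18)}
Projecting to grade, sid, tid (24 duplicate(s) eliminated): {(A, 14, 1), (B, 13, 11), (B, 14, 15), (B, 14, 18), (C, 13, 26), (D, 13, 37)}
Filtering on sid < 14 leaves {(B, 13, 11), (C, 13, 26), (D, 13, 37)}.
Projecting to tid, sid: {(11, 13), (26, 13), (37, 13)}

{(11, 13), (26, 13), (37, 13)}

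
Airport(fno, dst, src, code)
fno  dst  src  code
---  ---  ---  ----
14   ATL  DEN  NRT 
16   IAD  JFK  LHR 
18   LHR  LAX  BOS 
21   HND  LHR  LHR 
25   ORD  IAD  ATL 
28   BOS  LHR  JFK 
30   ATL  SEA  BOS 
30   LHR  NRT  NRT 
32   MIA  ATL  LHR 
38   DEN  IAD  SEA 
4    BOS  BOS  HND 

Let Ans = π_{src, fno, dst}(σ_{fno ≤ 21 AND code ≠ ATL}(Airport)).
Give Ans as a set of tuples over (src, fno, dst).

{(BOS, 4, BOS), (DEN, 14, ATL), (JFK, 16, IAD), (LAX, 18, LHR), (LHR, 21, HND)}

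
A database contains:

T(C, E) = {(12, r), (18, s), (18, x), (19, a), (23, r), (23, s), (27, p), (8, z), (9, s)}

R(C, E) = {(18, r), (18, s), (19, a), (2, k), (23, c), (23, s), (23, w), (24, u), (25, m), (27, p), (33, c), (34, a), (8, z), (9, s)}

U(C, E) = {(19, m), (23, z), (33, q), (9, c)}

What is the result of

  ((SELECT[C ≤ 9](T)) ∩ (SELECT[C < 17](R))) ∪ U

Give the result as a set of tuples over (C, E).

{(19, m), (23, z), (33, q), (8, z), (9, c), (9, s)}

σ[C ≤ 9]: keep tuples satisfying C ≤ 9 → {(8, z), (9, s)}
σ[C < 17]: keep tuples satisfying C < 17 → {(2, k), (8, z), (9, s)}
Taking the intersection: {(8, z), (9, s)}
Taking the union: {(19, m), (23, z), (33, q), (8, z), (9, c), (9, s)}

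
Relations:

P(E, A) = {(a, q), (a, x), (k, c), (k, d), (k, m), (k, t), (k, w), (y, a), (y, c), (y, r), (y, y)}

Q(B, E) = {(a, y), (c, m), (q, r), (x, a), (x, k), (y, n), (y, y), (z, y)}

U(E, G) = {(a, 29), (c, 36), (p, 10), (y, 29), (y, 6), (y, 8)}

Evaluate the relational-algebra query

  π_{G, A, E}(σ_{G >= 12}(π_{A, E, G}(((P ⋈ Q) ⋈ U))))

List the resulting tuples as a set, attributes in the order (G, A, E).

{(29, a, y), (29, c, y), (29, q, a), (29, r, y), (29, x, a), (29, y, y)}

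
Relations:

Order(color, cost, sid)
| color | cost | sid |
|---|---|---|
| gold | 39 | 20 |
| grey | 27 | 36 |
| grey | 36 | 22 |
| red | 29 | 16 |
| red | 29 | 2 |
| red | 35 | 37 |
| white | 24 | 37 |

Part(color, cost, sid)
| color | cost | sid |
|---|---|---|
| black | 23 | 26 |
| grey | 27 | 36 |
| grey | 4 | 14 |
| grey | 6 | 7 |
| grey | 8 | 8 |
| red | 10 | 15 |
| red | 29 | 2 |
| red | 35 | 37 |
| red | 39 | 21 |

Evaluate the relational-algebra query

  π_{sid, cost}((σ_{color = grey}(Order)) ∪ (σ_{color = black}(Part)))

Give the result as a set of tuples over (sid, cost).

{(22, 36), (26, 23), (36, 27)}

Selection color = grey: {(grey, 27, 36), (grey, 36, 22)}
Selection color = black: {(black, 23, 26)}
Taking the union: {(black, 23, 26), (grey, 27, 36), (grey, 36, 22)}
Projecting to sid, cost: {(22, 36), (26, 23), (36, 27)}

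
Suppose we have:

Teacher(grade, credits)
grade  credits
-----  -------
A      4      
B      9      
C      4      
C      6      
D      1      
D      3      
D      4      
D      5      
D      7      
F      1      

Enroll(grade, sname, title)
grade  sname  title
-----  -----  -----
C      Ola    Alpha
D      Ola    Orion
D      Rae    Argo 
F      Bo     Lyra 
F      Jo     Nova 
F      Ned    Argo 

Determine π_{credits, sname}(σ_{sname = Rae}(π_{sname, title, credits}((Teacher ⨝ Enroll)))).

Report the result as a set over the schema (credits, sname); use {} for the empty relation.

Joining Teacher and Enroll on grade yields {(C, 4, Ola, Alpha), (C, 6, Ola, Alpha), (D, 1, Ola, Orion), (D, 1, Rae, Argo), (D, 3, Ola, Orion), (D, 3, Rae, Argo), (D, 4, Ola, Orion), (D, 4, Rae, Argo), (D, 5, Ola, Orion), (D, 5, Rae, Argo), (D, 7, Ola, Orion), (D, 7, Rae, Argo), (F, 1, Bo, Lyra), (F, 1, Jo, Nova), (F, 1, Ned, Argo)}.
π_{sname, title, credits} gives {(Bo, Lyra, 1), (Jo, Nova, 1), (Ned, Argo, 1), (Ola, Alpha, 4), (Ola, Alpha, 6), (Ola, Orion, 1), (Ola, Orion, 3), (Ola, Orion, 4), (Ola, Orion, 5), (Ola, Orion, 7), (Rae, Argo, 1), (Rae, Argo, 3), (Rae, Argo, 4), (Rae, Argo, 5), (Rae, Argo, 7)}.
σ[sname = Rae]: keep tuples satisfying sname = Rae → {(Rae, Argo, 1), (Rae, Argo, 3), (Rae, Argo, 4), (Rae, Argo, 5), (Rae, Argo, 7)}
π_{credits, sname} gives {(1, Rae), (3, Rae), (4, Rae), (5, Rae), (7, Rae)}.

{(1, Rae), (3, Rae), (4, Rae), (5, Rae), (7, Rae)}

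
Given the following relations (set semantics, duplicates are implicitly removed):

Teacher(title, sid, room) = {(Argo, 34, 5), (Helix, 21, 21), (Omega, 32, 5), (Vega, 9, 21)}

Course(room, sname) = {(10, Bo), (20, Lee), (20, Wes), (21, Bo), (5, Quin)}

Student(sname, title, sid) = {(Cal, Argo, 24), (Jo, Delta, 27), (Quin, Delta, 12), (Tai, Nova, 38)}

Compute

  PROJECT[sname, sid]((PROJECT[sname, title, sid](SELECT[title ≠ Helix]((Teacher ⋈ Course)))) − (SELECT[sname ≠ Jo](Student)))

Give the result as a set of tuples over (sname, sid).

Natural join on room: {(Argo, 34, 5, Quin), (Helix, 21, 21, Bo), (Omega, 32, 5, Quin), (Vega, 9, 21, Bo)}
Selection title ≠ Helix: {(Argo, 34, 5, Quin), (Omega, 32, 5, Quin), (Vega, 9, 21, Bo)}
π[sname, title, sid]: project onto (sname, title, sid) → {(Bo, Vega, 9), (Quin, Argo, 34), (Quin, Omega, 32)}
Selection sname ≠ Jo: {(Cal, Argo, 24), (Quin, Delta, 12), (Tai, Nova, 38)}
Set difference of the two operands is {(Bo, Vega, 9), (Quin, Argo, 34), (Quin, Omega, 32)}.
π[sname, sid]: project onto (sname, sid) → {(Bo, 9), (Quin, 32), (Quin, 34)}

{(Bo, 9), (Quin, 32), (Quin, 34)}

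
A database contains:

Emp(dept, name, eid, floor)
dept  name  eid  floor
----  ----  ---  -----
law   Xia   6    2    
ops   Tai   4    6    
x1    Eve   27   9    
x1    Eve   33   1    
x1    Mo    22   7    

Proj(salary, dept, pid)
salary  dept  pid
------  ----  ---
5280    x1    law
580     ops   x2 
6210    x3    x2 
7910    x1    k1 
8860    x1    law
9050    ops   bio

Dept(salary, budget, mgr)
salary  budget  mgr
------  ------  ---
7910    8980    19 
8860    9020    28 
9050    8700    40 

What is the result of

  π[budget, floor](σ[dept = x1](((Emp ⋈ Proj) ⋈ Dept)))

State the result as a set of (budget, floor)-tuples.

{(8980, 1), (8980, 7), (8980, 9), (9020, 1), (9020, 7), (9020, 9)}

Emp ⋈ Proj (natural join on dept): {(ops, Tai, 4, 6, 580, x2), (ops, Tai, 4, 6, 9050, bio), (x1, Eve, 27, 9, 5280, law), (x1, Eve, 27, 9, 7910, k1), (x1, Eve, 27, 9, 8860, law), (x1, Eve, 33, 1, 5280, law), (x1, Eve, 33, 1, 7910, k1), (x1, Eve, 33, 1, 8860, law), (x1, Mo, 22, 7, 5280, law), (x1, Mo, 22, 7, 7910, k1), (x1, Mo, 22, 7, 8860, law)}
(Emp ⋈ Proj) ⋈ Dept (natural join on salary): {(ops, Tai, 4, 6, 9050, bio, 8700, 40), (x1, Eve, 27, 9, 7910, k1, 8980, 19), (x1, Eve, 27, 9, 8860, law, 9020, 28), (x1, Eve, 33, 1, 7910, k1, 8980, 19), (x1, Eve, 33, 1, 8860, law, 9020, 28), (x1, Mo, 22, 7, 7910, k1, 8980, 19), (x1, Mo, 22, 7, 8860, law, 9020, 28)}
Apply σ_{dept = x1}; surviving tuples: {(x1, Eve, 27, 9, 7910, k1, 8980, 19), (x1, Eve, 27, 9, 8860, law, 9020, 28), (x1, Eve, 33, 1, 7910, k1, 8980, 19), (x1, Eve, 33, 1, 8860, law, 9020, 28), (x1, Mo, 22, 7, 7910, k1, 8980, 19), (x1, Mo, 22, 7, 8860, law, 9020, 28)}
π_{budget, floor} gives {(8980, 1), (8980, 7), (8980, 9), (9020, 1), (9020, 7), (9020, 9)}.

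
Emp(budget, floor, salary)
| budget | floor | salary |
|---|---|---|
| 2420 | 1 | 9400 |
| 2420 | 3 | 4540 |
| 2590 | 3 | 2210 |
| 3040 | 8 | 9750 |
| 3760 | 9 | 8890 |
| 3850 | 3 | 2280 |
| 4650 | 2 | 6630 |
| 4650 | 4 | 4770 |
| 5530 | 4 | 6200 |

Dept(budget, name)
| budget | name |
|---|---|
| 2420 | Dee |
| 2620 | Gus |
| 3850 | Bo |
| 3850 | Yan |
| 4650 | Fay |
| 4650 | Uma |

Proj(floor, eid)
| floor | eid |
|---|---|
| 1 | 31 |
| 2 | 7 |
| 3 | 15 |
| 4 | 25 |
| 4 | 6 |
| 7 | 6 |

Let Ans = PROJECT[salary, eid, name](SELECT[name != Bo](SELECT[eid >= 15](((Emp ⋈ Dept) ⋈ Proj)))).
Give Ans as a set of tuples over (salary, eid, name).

Natural join on budget: {(2420, 1, 9400, Dee), (2420, 3, 4540, Dee), (3850, 3, 2280, Bo), (3850, 3, 2280, Yan), (4650, 2, 6630, Fay), (4650, 2, 6630, Uma), (4650, 4, 4770, Fay), (4650, 4, 4770, Uma)}
Natural join on floor: {(2420, 1, 9400, Dee, 31), (2420, 3, 4540, Dee, 15), (3850, 3, 2280, Bo, 15), (3850, 3, 2280, Yan, 15), (4650, 2, 6630, Fay, 7), (4650, 2, 6630, Uma, 7), (4650, 4, 4770, Fay, 25), (4650, 4, 4770, Fay, 6), (4650, 4, 4770, Uma, 25), (4650, 4, 4770, Uma, 6)}
Apply σ_{eid >= 15}; surviving tuples: {(2420, 1, 9400, Dee, 31), (2420, 3, 4540, Dee, 15), (3850, 3, 2280, Bo, 15), (3850, 3, 2280, Yan, 15), (4650, 4, 4770, Fay, 25), (4650, 4, 4770, Uma, 25)}
Apply σ_{name != Bo}; surviving tuples: {(2420, 1, 9400, Dee, 31), (2420, 3, 4540, Dee, 15), (3850, 3, 2280, Yan, 15), (4650, 4, 4770, Fay, 25), (4650, 4, 4770, Uma, 25)}
π_{salary, eid, name} gives {(2280, 15, Yan), (4540, 15, Dee), (4770, 25, Fay), (4770, 25, Uma), (9400, 31, Dee)}.

{(2280, 15, Yan), (4540, 15, Dee), (4770, 25, Fay), (4770, 25, Uma), (9400, 31, Dee)}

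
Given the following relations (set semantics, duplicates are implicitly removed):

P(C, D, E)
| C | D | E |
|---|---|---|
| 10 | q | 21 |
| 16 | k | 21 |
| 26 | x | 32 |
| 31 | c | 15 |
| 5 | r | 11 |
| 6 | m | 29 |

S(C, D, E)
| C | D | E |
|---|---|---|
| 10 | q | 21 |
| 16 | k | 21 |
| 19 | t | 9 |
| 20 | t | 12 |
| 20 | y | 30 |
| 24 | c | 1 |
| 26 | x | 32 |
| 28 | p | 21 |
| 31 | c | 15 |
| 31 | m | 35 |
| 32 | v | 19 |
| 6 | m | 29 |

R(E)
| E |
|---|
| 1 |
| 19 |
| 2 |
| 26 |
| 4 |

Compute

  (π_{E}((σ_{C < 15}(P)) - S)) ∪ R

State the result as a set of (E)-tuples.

Selection C < 15: {(10, q, 21), (5, r, 11), (6, m, 29)}
Difference: {(10, q, 21), (5, r, 11), (6, m, 29)} with {(10, q, 21), (16, k, 21), (19, t, 9), (20, t, 12), (20, y, 30), (24, c, 1), (26, x, 32), (28, p, 21), (31, c, 15), (31, m, 35), (32, v, 19), (6, m, 29)} → {(5, r, 11)}
Keep only column(s) E: {11}
Union: {11} with {1, 19, 2, 26, 4} → {1, 11, 19, 2, 26, 4}

{1, 11, 19, 2, 26, 4}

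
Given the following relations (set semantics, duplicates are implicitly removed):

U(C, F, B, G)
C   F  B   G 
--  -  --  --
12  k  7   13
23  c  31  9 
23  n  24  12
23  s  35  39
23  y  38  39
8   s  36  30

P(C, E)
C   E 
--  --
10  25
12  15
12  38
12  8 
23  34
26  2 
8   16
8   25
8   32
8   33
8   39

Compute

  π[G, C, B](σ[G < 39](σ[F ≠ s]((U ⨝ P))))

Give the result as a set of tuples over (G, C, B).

{(12, 23, 24), (13, 12, 7), (9, 23, 31)}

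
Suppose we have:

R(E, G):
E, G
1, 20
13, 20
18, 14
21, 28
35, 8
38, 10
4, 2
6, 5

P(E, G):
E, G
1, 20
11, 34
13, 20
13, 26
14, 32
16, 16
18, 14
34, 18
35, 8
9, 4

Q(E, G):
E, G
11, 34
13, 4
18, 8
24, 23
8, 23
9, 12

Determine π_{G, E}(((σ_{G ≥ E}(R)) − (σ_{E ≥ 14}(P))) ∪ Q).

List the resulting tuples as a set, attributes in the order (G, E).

Selection G ≥ E: {(1, 20), (13, 20), (21, 28)}
Selection E ≥ 14: {(14, 32), (16, 16), (18, 14), (34, 18), (35, 8)}
Taking the difference: {(1, 20), (13, 20), (21, 28)}
Taking the union: {(1, 20), (11, 34), (13, 20), (13, 4), (18, 8), (21, 28), (24, 23), (8, 23), (9, 12)}
Projecting to G, E: {(12, 9), (20, 1), (20, 13), (23, 24), (23, 8), (28, 21), (34, 11), (4, 13), (8, 18)}

{(12, 9), (20, 1), (20, 13), (23, 24), (23, 8), (28, 21), (34, 11), (4, 13), (8, 18)}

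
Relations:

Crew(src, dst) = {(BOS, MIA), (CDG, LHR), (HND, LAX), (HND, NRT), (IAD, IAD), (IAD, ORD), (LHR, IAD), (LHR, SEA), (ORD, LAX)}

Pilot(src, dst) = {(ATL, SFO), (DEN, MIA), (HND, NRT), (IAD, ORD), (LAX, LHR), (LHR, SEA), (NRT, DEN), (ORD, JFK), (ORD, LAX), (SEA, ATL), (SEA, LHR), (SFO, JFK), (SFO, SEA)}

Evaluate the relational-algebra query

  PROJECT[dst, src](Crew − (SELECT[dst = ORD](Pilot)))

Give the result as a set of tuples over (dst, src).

σ[dst = ORD]: keep tuples satisfying dst = ORD → {(IAD, ORD)}
Taking the difference: {(BOS, MIA), (CDG, LHR), (HND, LAX), (HND, NRT), (IAD, IAD), (LHR, IAD), (LHR, SEA), (ORD, LAX)}
Projecting to dst, src: {(IAD, IAD), (IAD, LHR), (LAX, HND), (LAX, ORD), (LHR, CDG), (MIA, BOS), (NRT, HND), (SEA, LHR)}

{(IAD, IAD), (IAD, LHR), (LAX, HND), (LAX, ORD), (LHR, CDG), (MIA, BOS), (NRT, HND), (SEA, LHR)}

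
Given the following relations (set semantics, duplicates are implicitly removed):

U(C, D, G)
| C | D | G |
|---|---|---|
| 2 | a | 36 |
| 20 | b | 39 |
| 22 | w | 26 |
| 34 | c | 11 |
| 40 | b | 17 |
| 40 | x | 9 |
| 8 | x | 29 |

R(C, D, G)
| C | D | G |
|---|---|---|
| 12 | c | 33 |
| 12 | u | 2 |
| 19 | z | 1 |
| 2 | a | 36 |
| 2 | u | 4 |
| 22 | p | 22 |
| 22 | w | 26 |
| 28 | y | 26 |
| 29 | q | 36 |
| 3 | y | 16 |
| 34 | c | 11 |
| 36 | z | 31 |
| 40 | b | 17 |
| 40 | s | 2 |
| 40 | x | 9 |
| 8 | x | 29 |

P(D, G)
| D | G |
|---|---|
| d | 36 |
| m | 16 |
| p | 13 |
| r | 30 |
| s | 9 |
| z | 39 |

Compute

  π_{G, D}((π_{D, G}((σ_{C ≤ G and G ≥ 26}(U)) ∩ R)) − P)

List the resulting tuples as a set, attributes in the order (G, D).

{(26, w), (29, x), (36, a)}

Filtering on C ≤ G and G ≥ 26 leaves {(2, a, 36), (20, b, 39), (22, w, 26), (8, x, 29)}.
Intersection: {(2, a, 36), (20, b, 39), (22, w, 26), (8, x, 29)} with {(12, c, 33), (12, u, 2), (19, z, 1), (2, a, 36), (2, u, 4), (22, p, 22), (22, w, 26), (28, y, 26), (29, q, 36), (3, y, 16), (34, c, 11), (36, z, 31), (40, b, 17), (40, s, 2), (40, x, 9), (8, x, 29)} → {(2, a, 36), (22, w, 26), (8, x, 29)}
π[D, G]: project onto (D, G) → {(a, 36), (w, 26), (x, 29)}
Difference: {(a, 36), (w, 26), (x, 29)} with {(d, 36), (m, 16), (p, 13), (r, 30), (s, 9), (z, 39)} → {(a, 36), (w, 26), (x, 29)}
π[G, D]: project onto (G, D) → {(26, w), (29, x), (36, a)}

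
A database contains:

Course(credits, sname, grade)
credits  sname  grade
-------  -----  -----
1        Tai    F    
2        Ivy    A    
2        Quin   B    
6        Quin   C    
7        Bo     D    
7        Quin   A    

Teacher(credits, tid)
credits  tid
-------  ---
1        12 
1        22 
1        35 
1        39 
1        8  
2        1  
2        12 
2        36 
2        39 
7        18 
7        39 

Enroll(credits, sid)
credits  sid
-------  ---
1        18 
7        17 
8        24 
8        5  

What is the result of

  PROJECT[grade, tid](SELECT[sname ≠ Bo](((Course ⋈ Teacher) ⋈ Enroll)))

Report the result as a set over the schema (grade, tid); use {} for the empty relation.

{(A, 18), (A, 39), (F, 12), (F, 22), (F, 35), (F, 39), (F, 8)}

Course ⋈ Teacher (natural join on credits): {(1, Tai, F, 12), (1, Tai, F, 22), (1, Tai, F, 35), (1, Tai, F, 39), (1, Tai, F, 8), (2, Ivy, A, 1), (2, Ivy, A, 12), (2, Ivy, A, 36), (2, Ivy, A, 39), (2, Quin, B, 1), (2, Quin, B, 12), (2, Quin, B, 36), (2, Quin, B, 39), (7, Bo, D, 18), (7, Bo, D, 39), (7, Quin, A, 18), (7, Quin, A, 39)}
(Course ⋈ Teacher) ⋈ Enroll (natural join on credits): {(1, Tai, F, 12, 18), (1, Tai, F, 22, 18), (1, Tai, F, 35, 18), (1, Tai, F, 39, 18), (1, Tai, F, 8, 18), (7, Bo, D, 18, 17), (7, Bo, D, 39, 17), (7, Quin, A, 18, 17), (7, Quin, A, 39, 17)}
Apply σ_{sname ≠ Bo}; surviving tuples: {(1, Tai, F, 12, 18), (1, Tai, F, 22, 18), (1, Tai, F, 35, 18), (1, Tai, F, 39, 18), (1, Tai, F, 8, 18), (7, Quin, A, 18, 17), (7, Quin, A, 39, 17)}
π[grade, tid]: project onto (grade, tid) → {(A, 18), (A, 39), (F, 12), (F, 22), (F, 35), (F, 39), (F, 8)}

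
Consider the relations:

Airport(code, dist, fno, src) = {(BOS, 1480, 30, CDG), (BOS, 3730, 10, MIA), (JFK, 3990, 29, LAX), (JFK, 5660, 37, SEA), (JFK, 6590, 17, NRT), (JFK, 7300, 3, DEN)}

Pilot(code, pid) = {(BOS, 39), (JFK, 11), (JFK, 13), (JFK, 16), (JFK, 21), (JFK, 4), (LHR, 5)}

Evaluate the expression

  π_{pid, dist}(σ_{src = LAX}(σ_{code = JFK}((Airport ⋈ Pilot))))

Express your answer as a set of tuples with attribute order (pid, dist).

Joining Airport and Pilot on code yields {(BOS, 1480, 30, CDG, 39), (BOS, 3730, 10, MIA, 39), (JFK, 3990, 29, LAX, 11), (JFK, 3990, 29, LAX, 13), (JFK, 3990, 29, LAX, 16), (JFK, 3990, 29, LAX, 21), (JFK, 3990, 29, LAX, 4), (JFK, 5660, 37, SEA, 11), (JFK, 5660, 37, SEA, 13), (JFK, 5660, 37, SEA, 16), (JFK, 5660, 37, SEA, 21), (JFK, 5660, 37, SEA, 4), (JFK, 6590, 17, NRT, 11), (JFK, 6590, 17, NRT, 13), (JFK, 6590, 17, NRT, 16), (JFK, 6590, 17, NRT, 21), (JFK, 6590, 17, NRT, 4), (JFK, 7300, 3, DEN, 11), (JFK, 7300, 3, DEN, 13), (JFK, 7300, 3, DEN, 16), (JFK, 7300, 3, DEN, 21), (JFK, 7300, 3, DEN, 4)}.
σ[code = JFK]: keep tuples satisfying code = JFK → {(JFK, 3990, 29, LAX, 11), (JFK, 3990, 29, LAX, 13), (JFK, 3990, 29, LAX, 16), (JFK, 3990, 29, LAX, 21), (JFK, 3990, 29, LAX, 4), (JFK, 5660, 37, SEA, 11), (JFK, 5660, 37, SEA, 13), (JFK, 5660, 37, SEA, 16), (JFK, 5660, 37, SEA, 21), (JFK, 5660, 37, SEA, 4), (JFK, 6590, 17, NRT, 11), (JFK, 6590, 17, NRT, 13), (JFK, 6590, 17, NRT, 16), (JFK, 6590, 17, NRT, 21), (JFK, 6590, 17, NRT, 4), (JFK, 7300, 3, DEN, 11), (JFK, 7300, 3, DEN, 13), (JFK, 7300, 3, DEN, 16), (JFK, 7300, 3, DEN, 21), (JFK, 7300, 3, DEN, 4)}
σ[src = LAX]: keep tuples satisfying src = LAX → {(JFK, 3990, 29, LAX, 11), (JFK, 3990, 29, LAX, 13), (JFK, 3990, 29, LAX, 16), (JFK, 3990, 29, LAX, 21), (JFK, 3990, 29, LAX, 4)}
Keep only column(s) pid, dist: {(11, 3990), (13, 3990), (16, 3990), (21, 3990), (4, 3990)}

{(11, 3990), (13, 3990), (16, 3990), (21, 3990), (4, 3990)}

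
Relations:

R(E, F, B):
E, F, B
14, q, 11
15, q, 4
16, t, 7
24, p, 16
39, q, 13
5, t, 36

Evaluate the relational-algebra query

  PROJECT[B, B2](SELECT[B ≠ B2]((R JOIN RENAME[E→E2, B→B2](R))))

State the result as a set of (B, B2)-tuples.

{(11, 13), (11, 4), (13, 11), (13, 4), (36, 7), (4, 11), (4, 13), (7, 36)}

ρ[E→E2, B→B2]: schema becomes (E2, F, B2); tuples unchanged.
Natural join on F: {(14, q, 11, 14, 11), (14, q, 11, 15, 4), (14, q, 11, 39, 13), (15, q, 4, 14, 11), (15, q, 4, 15, 4), (15, q, 4, 39, 13), (16, t, 7, 16, 7), (16, t, 7, 5, 36), (24, p, 16, 24, 16), (39, q, 13, 14, 11), (39, q, 13, 15, 4), (39, q, 13, 39, 13), (5, t, 36, 16, 7), (5, t, 36, 5, 36)}
Filtering on B ≠ B2 leaves {(14, q, 11, 15, 4), (14, q, 11, 39, 13), (15, q, 4, 14, 11), (15, q, 4, 39, 13), (16, t, 7, 5, 36), (39, q, 13, 14, 11), (39, q, 13, 15, 4), (5, t, 36, 16, 7)}.
π_{B, B2} gives {(11, 13), (11, 4), (13, 11), (13, 4), (36, 7), (4, 11), (4, 13), (7, 36)}.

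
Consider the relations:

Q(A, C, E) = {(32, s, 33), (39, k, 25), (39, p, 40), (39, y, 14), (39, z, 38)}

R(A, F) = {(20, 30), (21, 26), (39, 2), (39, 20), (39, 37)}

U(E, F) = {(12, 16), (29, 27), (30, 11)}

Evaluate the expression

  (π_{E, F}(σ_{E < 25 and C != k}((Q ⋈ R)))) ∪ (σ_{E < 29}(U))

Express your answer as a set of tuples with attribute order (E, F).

{(12, 16), (14, 2), (14, 20), (14, 37)}

Joining Q and R on A yields {(39, k, 25, 2), (39, k, 25, 20), (39, k, 25, 37), (39, p, 40, 2), (39, p, 40, 20), (39, p, 40, 37), (39, y, 14, 2), (39, y, 14, 20), (39, y, 14, 37), (39, z, 38, 2), (39, z, 38, 20), (39, z, 38, 37)}.
Filtering on E < 25 and C != k leaves {(39, y, 14, 2), (39, y, 14, 20), (39, y, 14, 37)}.
Projecting to E, F: {(14, 2), (14, 20), (14, 37)}
Filtering on E < 29 leaves {(12, 16)}.
Taking the union: {(12, 16), (14, 2), (14, 20), (14, 37)}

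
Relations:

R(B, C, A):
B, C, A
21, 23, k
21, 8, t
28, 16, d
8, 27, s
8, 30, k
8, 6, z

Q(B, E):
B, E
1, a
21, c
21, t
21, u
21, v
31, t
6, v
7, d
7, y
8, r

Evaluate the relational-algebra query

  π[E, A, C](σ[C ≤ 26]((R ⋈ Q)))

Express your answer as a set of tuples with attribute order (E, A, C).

{(c, k, 23), (c, t, 8), (r, z, 6), (t, k, 23), (t, t, 8), (u, k, 23), (u, t, 8), (v, k, 23), (v, t, 8)}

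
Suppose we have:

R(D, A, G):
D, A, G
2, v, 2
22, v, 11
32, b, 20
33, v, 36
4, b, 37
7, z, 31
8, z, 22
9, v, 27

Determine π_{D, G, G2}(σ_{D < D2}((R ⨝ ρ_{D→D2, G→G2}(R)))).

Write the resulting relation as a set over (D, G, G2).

ρ[D→D2, G→G2]: schema becomes (D2, A, G2); tuples unchanged.
Natural join on A: {(2, v, 2, 2, 2), (2, v, 2, 22, 11), (2, v, 2, 33, 36), (2, v, 2, 9, 27), (22, v, 11, 2, 2), (22, v, 11, 22, 11), (22, v, 11, 33, 36), (22, v, 11, 9, 27), (32, b, 20, 32, 20), (32, b, 20, 4, 37), (33, v, 36, 2, 2), (33, v, 36, 22, 11), (33, v, 36, 33, 36), (33, v, 36, 9, 27), (4, b, 37, 32, 20), (4, b, 37, 4, 37), (7, z, 31, 7, 31), (7, z, 31, 8, 22), (8, z, 22, 7, 31), (8, z, 22, 8, 22), (9, v, 27, 2, 2), (9, v, 27, 22, 11), (9, v, 27, 33, 36), (9, v, 27, 9, 27)}
σ[D < D2]: keep tuples satisfying D < D2 → {(2, v, 2, 22, 11), (2, v, 2, 33, 36), (2, v, 2, 9, 27), (22, v, 11, 33, 36), (4, b, 37, 32, 20), (7, z, 31, 8, 22), (9, v, 27, 22, 11), (9, v, 27, 33, 36)}
π_{D, G, G2} gives {(2, 2, 11), (2, 2, 27), (2, 2, 36), (22, 11, 36), (4, 37, 20), (7, 31, 22), (9, 27, 11), (9, 27, 36)}.

{(2, 2, 11), (2, 2, 27), (2, 2, 36), (22, 11, 36), (4, 37, 20), (7, 31, 22), (9, 27, 11), (9, 27, 36)}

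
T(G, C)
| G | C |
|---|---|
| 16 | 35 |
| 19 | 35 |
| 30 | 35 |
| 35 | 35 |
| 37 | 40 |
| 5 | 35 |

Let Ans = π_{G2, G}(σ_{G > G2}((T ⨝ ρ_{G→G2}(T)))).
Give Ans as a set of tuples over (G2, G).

{(16, 19), (16, 30), (16, 35), (19, 30), (19, 35), (30, 35), (5, 16), (5, 19), (5, 30), (5, 35)}

ρ[G→G2]: schema becomes (G2, C); tuples unchanged.
T ⋈ ρ_{G→G2}(T) (natural join on C): {(16, 35, 16), (16, 35, 19), (16, 35, 30), (16, 35, 35), (16, 35, 5), (19, 35, 16), (19, 35, 19), (19, 35, 30), (19, 35, 35), (19, 35, 5), (30, 35, 16), (30, 35, 19), (30, 35, 30), (30, 35, 35), (30, 35, 5), (35, 35, 16), (35, 35, 19), (35, 35, 30), (35, 35, 35), (35, 35, 5), (37, 40, 37), (5, 35, 16), (5, 35, 19), (5, 35, 30), (5, 35, 35), (5, 35, 5)}
σ[G > G2]: keep tuples satisfying G > G2 → {(16, 35, 5), (19, 35, 16), (19, 35, 5), (30, 35, 16), (30, 35, 19), (30, 35, 5), (35, 35, 16), (35, 35, 19), (35, 35, 30), (35, 35, 5)}
π[G2, G]: project onto (G2, G) → {(16, 19), (16, 30), (16, 35), (19, 30), (19, 35), (30, 35), (5, 16), (5, 19), (5, 30), (5, 35)}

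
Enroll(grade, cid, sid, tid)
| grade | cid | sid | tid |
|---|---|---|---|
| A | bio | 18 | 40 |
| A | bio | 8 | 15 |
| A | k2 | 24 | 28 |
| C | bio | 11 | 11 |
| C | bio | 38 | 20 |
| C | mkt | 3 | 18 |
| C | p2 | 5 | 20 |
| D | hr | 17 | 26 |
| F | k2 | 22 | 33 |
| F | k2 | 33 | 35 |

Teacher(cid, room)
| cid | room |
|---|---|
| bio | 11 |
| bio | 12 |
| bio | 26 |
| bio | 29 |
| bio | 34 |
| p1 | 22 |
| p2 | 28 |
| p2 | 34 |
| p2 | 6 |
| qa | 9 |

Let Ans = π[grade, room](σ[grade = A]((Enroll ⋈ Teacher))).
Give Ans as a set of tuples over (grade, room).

{(A, 11), (A, 12), (A, 26), (A, 29), (A, 34)}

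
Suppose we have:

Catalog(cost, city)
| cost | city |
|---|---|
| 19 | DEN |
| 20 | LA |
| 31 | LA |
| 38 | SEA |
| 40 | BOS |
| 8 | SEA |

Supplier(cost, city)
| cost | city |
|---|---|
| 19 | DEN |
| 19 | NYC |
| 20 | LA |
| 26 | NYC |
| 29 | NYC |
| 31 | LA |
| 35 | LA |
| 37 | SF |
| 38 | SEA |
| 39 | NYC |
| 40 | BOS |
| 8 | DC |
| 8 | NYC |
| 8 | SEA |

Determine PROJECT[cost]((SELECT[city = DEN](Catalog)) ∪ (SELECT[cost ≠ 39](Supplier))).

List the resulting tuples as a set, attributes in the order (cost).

Selection city = DEN: {(19, DEN)}
Selection cost ≠ 39: {(19, DEN), (19, NYC), (20, LA), (26, NYC), (29, NYC), (31, LA), (35, LA), (37, SF), (38, SEA), (40, BOS), (8, DC), (8, NYC), (8, SEA)}
Taking the union: {(19, DEN), (19, NYC), (20, LA), (26, NYC), (29, NYC), (31, LA), (35, LA), (37, SF), (38, SEA), (40, BOS), (8, DC), (8, NYC), (8, SEA)}
π[cost]: project onto (cost) (3 duplicate(s) eliminated) → {19, 20, 26, 29, 31, 35, 37, 38, 40, 8}

{19, 20, 26, 29, 31, 35, 37, 38, 40, 8}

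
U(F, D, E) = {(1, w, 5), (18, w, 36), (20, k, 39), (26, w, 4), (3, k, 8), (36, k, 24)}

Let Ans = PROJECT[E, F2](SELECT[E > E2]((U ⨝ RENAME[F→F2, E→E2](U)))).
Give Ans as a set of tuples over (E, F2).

{(24, 3), (36, 1), (36, 26), (39, 3), (39, 36), (5, 26)}

ρ[F→F2, E→E2]: schema becomes (F2, D, E2); tuples unchanged.
Natural join on D: {(1, w, 5, 1, 5), (1, w, 5, 18, 36), (1, w, 5, 26, 4), (18, w, 36, 1, 5), (18, w, 36, 18, 36), (18, w, 36, 26, 4), (20, k, 39, 20, 39), (20, k, 39, 3, 8), (20, k, 39, 36, 24), (26, w, 4, 1, 5), (26, w, 4, 18, 36), (26, w, 4, 26, 4), (3, k, 8, 20, 39), (3, k, 8, 3, 8), (3, k, 8, 36, 24), (36, k, 24, 20, 39), (36, k, 24, 3, 8), (36, k, 24, 36, 24)}
Filtering on E > E2 leaves {(1, w, 5, 26, 4), (18, w, 36, 1, 5), (18, w, 36, 26, 4), (20, k, 39, 3, 8), (20, k, 39, 36, 24), (36, k, 24, 3, 8)}.
π[E, F2]: project onto (E, F2) → {(24, 3), (36, 1), (36, 26), (39, 3), (39, 36), (5, 26)}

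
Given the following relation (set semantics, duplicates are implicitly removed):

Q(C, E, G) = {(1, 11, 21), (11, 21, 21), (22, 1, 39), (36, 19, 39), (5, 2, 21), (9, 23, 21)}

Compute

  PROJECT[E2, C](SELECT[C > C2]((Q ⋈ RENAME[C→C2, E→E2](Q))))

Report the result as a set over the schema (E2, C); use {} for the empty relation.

ρ[C→C2, E→E2]: schema becomes (C2, E2, G); tuples unchanged.
Natural join on G: {(1, 11, 21, 1, 11), (1, 11, 21, 11, 21), (1, 11, 21, 5, 2), (1, 11, 21, 9, 23), (11, 21, 21, 1, 11), (11, 21, 21, 11, 21), (11, 21, 21, 5, 2), (11, 21, 21, 9, 23), (22, 1, 39, 22, 1), (22, 1, 39, 36, 19), (36, 19, 39, 22, 1), (36, 19, 39, 36, 19), (5, 2, 21, 1, 11), (5, 2, 21, 11, 21), (5, 2, 21, 5, 2), (5, 2, 21, 9, 23), (9, 23, 21, 1, 11), (9, 23, 21, 11, 21), (9, 23, 21, 5, 2), (9, 23, 21, 9, 23)}
Apply σ_{C > C2}; surviving tuples: {(11, 21, 21, 1, 11), (11, 21, 21, 5, 2), (11, 21, 21, 9, 23), (36, 19, 39, 22, 1), (5, 2, 21, 1, 11), (9, 23, 21, 1, 11), (9, 23, 21, 5, 2)}
π[E2, C]: project onto (E2, C) → {(1, 36), (11, 11), (11, 5), (11, 9), (2, 11), (2, 9), (23, 11)}

{(1, 36), (11, 11), (11, 5), (11, 9), (2, 11), (2, 9), (23, 11)}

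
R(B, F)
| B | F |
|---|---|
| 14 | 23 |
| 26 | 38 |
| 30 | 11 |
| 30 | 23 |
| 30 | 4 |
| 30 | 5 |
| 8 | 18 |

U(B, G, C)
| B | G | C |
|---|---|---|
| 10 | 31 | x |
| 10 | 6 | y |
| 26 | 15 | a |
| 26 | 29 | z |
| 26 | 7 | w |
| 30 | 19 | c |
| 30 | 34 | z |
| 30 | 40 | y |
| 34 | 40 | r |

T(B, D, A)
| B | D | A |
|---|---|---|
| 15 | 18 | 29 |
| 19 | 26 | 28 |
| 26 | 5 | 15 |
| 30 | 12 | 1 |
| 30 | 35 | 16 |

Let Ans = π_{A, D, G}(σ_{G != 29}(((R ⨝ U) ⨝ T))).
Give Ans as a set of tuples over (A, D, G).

{(1, 12, 19), (1, 12, 34), (1, 12, 40), (15, 5, 15), (15, 5, 7), (16, 35, 19), (16, 35, 34), (16, 35, 40)}

Natural join on B: {(26, 38, 15, a), (26, 38, 29, z), (26, 38, 7, w), (30, 11, 19, c), (30, 11, 34, z), (30, 11, 40, y), (30, 23, 19, c), (30, 23, 34, z), (30, 23, 40, y), (30, 4, 19, c), (30, 4, 34, z), (30, 4, 40, y), (30, 5, 19, c), (30, 5, 34, z), (30, 5, 40, y)}
Natural join on B: {(26, 38, 15, a, 5, 15), (26, 38, 29, z, 5, 15), (26, 38, 7, w, 5, 15), (30, 11, 19, c, 12, 1), (30, 11, 19, c, 35, 16), (30, 11, 34, z, 12, 1), (30, 11, 34, z, 35, 16), (30, 11, 40, y, 12, 1), (30, 11, 40, y, 35, 16), (30, 23, 19, c, 12, 1), (30, 23, 19, c, 35, 16), (30, 23, 34, z, 12, 1), (30, 23, 34, z, 35, 16), (30, 23, 40, y, 12, 1), (30, 23, 40, y, 35, 16), (30, 4, 19, c, 12, 1), (30, 4, 19, c, 35, 16), (30, 4, 34, z, 12, 1), (30, 4, 34, z, 35, 16), (30, 4, 40, y, 12, 1), (30, 4, 40, y, 35, 16), (30, 5, 19, c, 12, 1), (30, 5, 19, c, 35, 16), (30, 5, 34, z, 12, 1), (30, 5, 34, z, 35, 16), (30, 5, 40, y, 12, 1), (30, 5, 40, y, 35, 16)}
Selection G != 29: {(26, 38, 15, a, 5, 15), (26, 38, 7, w, 5, 15), (30, 11, 19, c, 12, 1), (30, 11, 19, c, 35, 16), (30, 11, 34, z, 12, 1), (30, 11, 34, z, 35, 16), (30, 11, 40, y, 12, 1), (30, 11, 40, y, 35, 16), (30, 23, 19, c, 12, 1), (30, 23, 19, c, 35, 16), (30, 23, 34, z, 12, 1), (30, 23, 34, z, 35, 16), (30, 23, 40, y, 12, 1), (30, 23, 40, y, 35, 16), (30, 4, 19, c, 12, 1), (30, 4, 19, c, 35, 16), (30, 4, 34, z, 12, 1), (30, 4, 34, z, 35, 16), (30, 4, 40, y, 12, 1), (30, 4, 40, y, 35, 16), (30, 5, 19, c, 12, 1), (30, 5, 19, c, 35, 16), (30, 5, 34, z, 12, 1), (30, 5, 34, z, 35, 16), (30, 5, 40, y, 12, 1), (30, 5, 40, y, 35, 16)}
π[A, D, G]: project onto (A, D, G) (18 duplicate(s) eliminated) → {(1, 12, 19), (1, 12, 34), (1, 12, 40), (15, 5, 15), (15, 5, 7), (16, 35, 19), (16, 35, 34), (16, 35, 40)}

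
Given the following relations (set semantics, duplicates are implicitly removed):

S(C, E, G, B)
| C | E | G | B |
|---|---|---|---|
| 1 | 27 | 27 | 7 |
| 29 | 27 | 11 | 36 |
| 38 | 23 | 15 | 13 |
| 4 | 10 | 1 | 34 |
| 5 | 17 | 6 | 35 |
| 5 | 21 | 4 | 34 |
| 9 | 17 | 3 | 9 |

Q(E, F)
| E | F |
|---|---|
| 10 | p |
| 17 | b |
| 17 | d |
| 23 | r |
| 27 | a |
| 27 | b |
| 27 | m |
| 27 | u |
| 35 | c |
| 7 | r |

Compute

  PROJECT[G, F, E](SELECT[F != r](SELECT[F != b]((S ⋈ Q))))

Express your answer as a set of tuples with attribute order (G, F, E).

Natural join on E: {(1, 27, 27, 7, a), (1, 27, 27, 7, b), (1, 27, 27, 7, m), (1, 27, 27, 7, u), (29, 27, 11, 36, a), (29, 27, 11, 36, b), (29, 27, 11, 36, m), (29, 27, 11, 36, u), (38, 23, 15, 13, r), (4, 10, 1, 34, p), (5, 17, 6, 35, b), (5, 17, 6, 35, d), (9, 17, 3, 9, b), (9, 17, 3, 9, d)}
Selection F != b: {(1, 27, 27, 7, a), (1, 27, 27, 7, m), (1, 27, 27, 7, u), (29, 27, 11, 36, a), (29, 27, 11, 36, m), (29, 27, 11, 36, u), (38, 23, 15, 13, r), (4, 10, 1, 34, p), (5, 17, 6, 35, d), (9, 17, 3, 9, d)}
Selection F != r: {(1, 27, 27, 7, a), (1, 27, 27, 7, m), (1, 27, 27, 7, u), (29, 27, 11, 36, a), (29, 27, 11, 36, m), (29, 27, 11, 36, u), (4, 10, 1, 34, p), (5, 17, 6, 35, d), (9, 17, 3, 9, d)}
Projecting to G, F, E: {(1, p, 10), (11, a, 27), (11, m, 27), (11, u, 27), (27, a, 27), (27, m, 27), (27, u, 27), (3, d, 17), (6, d, 17)}

{(1, p, 10), (11, a, 27), (11, m, 27), (11, u, 27), (27, a, 27), (27, m, 27), (27, u, 27), (3, d, 17), (6, d, 17)}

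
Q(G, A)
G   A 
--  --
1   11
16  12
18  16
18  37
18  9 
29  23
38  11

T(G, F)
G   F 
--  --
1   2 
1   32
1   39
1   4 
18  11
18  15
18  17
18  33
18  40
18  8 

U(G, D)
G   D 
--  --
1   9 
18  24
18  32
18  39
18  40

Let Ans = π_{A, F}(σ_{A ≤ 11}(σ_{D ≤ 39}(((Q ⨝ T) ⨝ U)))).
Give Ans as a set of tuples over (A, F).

{(11, 2), (11, 32), (11, 39), (11, 4), (9, 11), (9, 15), (9, 17), (9, 33), (9, 40), (9, 8)}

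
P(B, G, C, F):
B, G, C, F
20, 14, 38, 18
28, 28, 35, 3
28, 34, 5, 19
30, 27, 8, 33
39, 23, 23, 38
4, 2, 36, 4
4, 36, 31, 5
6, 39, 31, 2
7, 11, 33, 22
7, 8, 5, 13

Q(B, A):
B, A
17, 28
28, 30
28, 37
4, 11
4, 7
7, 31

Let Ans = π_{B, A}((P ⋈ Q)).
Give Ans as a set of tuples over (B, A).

P ⋈ Q (natural join on B): {(28, 28, 35, 3, 30), (28, 28, 35, 3, 37), (28, 34, 5, 19, 30), (28, 34, 5, 19, 37), (4, 2, 36, 4, 11), (4, 2, 36, 4, 7), (4, 36, 31, 5, 11), (4, 36, 31, 5, 7), (7, 11, 33, 22, 31), (7, 8, 5, 13, 31)}
π[B, A]: project onto (B, A) (5 duplicate(s) eliminated) → {(28, 30), (28, 37), (4, 11), (4, 7), (7, 31)}

{(28, 30), (28, 37), (4, 11), (4, 7), (7, 31)}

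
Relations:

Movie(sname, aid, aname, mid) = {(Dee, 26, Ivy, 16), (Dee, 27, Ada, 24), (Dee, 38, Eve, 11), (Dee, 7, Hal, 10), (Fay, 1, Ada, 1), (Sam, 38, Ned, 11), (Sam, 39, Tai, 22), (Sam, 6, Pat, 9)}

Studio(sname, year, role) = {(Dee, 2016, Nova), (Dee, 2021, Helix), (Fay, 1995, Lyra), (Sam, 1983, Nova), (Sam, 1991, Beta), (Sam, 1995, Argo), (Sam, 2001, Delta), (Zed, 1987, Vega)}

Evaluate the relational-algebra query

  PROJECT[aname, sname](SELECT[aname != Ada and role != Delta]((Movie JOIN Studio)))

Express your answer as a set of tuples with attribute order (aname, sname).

Joining Movie and Studio on sname yields {(Dee, 26, Ivy, 16, 2016, Nova), (Dee, 26, Ivy, 16, 2021, Helix), (Dee, 27, Ada, 24, 2016, Nova), (Dee, 27, Ada, 24, 2021, Helix), (Dee, 38, Eve, 11, 2016, Nova), (Dee, 38, Eve, 11, 2021, Helix), (Dee, 7, Hal, 10, 2016, Nova), (Dee, 7, Hal, 10, 2021, Helix), (Fay, 1, Ada, 1, 1995, Lyra), (Sam, 38, Ned, 11, 1983, Nova), (Sam, 38, Ned, 11, 1991, Beta), (Sam, 38, Ned, 11, 1995, Argo), (Sam, 38, Ned, 11, 2001, Delta), (Sam, 39, Tai, 22, 1983, Nova), (Sam, 39, Tai, 22, 1991, Beta), (Sam, 39, Tai, 22, 1995, Argo), (Sam, 39, Tai, 22, 2001, Delta), (Sam, 6, Pat, 9, 1983, Nova), (Sam, 6, Pat, 9, 1991, Beta), (Sam, 6, Pat, 9, 1995, Argo), (Sam, 6, Pat, 9, 2001, Delta)}.
σ[aname != Ada and role != Delta]: keep tuples satisfying aname != Ada and role != Delta → {(Dee, 26, Ivy, 16, 2016, Nova), (Dee, 26, Ivy, 16, 2021, Helix), (Dee, 38, Eve, 11, 2016, Nova), (Dee, 38, Eve, 11, 2021, Helix), (Dee, 7, Hal, 10, 2016, Nova), (Dee, 7, Hal, 10, 2021, Helix), (Sam, 38, Ned, 11, 1983, Nova), (Sam, 38, Ned, 11, 1991, Beta), (Sam, 38, Ned, 11, 1995, Argo), (Sam, 39, Tai, 22, 1983, Nova), (Sam, 39, Tai, 22, 1991, Beta), (Sam, 39, Tai, 22, 1995, Argo), (Sam, 6, Pat, 9, 1983, Nova), (Sam, 6, Pat, 9, 1991, Beta), (Sam, 6, Pat, 9, 1995, Argo)}
Keep only column(s) aname, sname (9 duplicate(s) eliminated): {(Eve, Dee), (Hal, Dee), (Ivy, Dee), (Ned, Sam), (Pat, Sam), (Tai, Sam)}

{(Eve, Dee), (Hal, Dee), (Ivy, Dee), (Ned, Sam), (Pat, Sam), (Tai, Sam)}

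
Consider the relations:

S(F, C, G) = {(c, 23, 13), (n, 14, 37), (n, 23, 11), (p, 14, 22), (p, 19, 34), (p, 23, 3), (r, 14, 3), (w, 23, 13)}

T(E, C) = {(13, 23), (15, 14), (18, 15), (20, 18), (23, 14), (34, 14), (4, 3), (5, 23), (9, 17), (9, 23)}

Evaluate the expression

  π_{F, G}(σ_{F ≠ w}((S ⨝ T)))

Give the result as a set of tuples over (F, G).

{(c, 13), (n, 11), (n, 37), (p, 22), (p, 3), (r, 3)}

S ⋈ T (natural join on C): {(c, 23, 13, 13), (c, 23, 13, 5), (c, 23, 13, 9), (n, 14, 37, 15), (n, 14, 37, 23), (n, 14, 37, 34), (n, 23, 11, 13), (n, 23, 11, 5), (n, 23, 11, 9), (p, 14, 22, 15), (p, 14, 22, 23), (p, 14, 22, 34), (p, 23, 3, 13), (p, 23, 3, 5), (p, 23, 3, 9), (r, 14, 3, 15), (r, 14, 3, 23), (r, 14, 3, 34), (w, 23, 13, 13), (w, 23, 13, 5), (w, 23, 13, 9)}
Apply σ_{F ≠ w}; surviving tuples: {(c, 23, 13, 13), (c, 23, 13, 5), (c, 23, 13, 9), (n, 14, 37, 15), (n, 14, 37, 23), (n, 14, 37, 34), (n, 23, 11, 13), (n, 23, 11, 5), (n, 23, 11, 9), (p, 14, 22, 15), (p, 14, 22, 23), (p, 14, 22, 34), (p, 23, 3, 13), (p, 23, 3, 5), (p, 23, 3, 9), (r, 14, 3, 15), (r, 14, 3, 23), (r, 14, 3, 34)}
Projecting to F, G (12 duplicate(s) eliminated): {(c, 13), (n, 11), (n, 37), (p, 22), (p, 3), (r, 3)}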